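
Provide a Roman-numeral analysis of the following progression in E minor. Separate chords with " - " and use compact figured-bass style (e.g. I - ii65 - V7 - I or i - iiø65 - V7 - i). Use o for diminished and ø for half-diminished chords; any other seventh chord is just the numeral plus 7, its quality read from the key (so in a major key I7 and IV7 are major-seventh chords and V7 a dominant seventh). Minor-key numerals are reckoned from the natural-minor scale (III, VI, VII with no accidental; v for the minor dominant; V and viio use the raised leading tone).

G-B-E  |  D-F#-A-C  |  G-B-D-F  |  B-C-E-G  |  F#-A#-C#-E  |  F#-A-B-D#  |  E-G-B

G-B-E: root E is the tonic; minor triad there is i6.
D-F#-A-C: dominant seventh chord on D = scale degree 7 → VII7.
G-B-D-F: a dominant seventh chord on G, the applied dominant of VI → V7/VI.
B-C-E-G: major seventh chord on C = scale degree 6 → VI42.
F#-A#-C#-E is the secondary dominant of V (dominant seventh chord on F#): V7/V.
F#-A-B-D#: dominant seventh chord on B = scale degree 5 → V43.
E-G-B: minor triad on E = scale degree 1 → i.

i6 - VII7 - V7/VI - VI42 - V7/V - V43 - i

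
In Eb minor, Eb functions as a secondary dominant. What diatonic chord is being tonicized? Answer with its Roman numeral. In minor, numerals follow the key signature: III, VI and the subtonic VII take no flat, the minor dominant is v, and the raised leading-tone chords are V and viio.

iv

The chord is a major triad on Eb.
A dominant resolves down a perfect fifth: Eb → Ab. In Eb minor, Ab is scale degree 4, i.e. iv.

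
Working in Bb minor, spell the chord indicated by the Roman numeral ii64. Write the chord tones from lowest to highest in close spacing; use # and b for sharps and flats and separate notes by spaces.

G C Eb

ii64 is the minor supertonic, borrowed from the parallel major (the Dorian ii). In Bb minor that root is C.
So the chord is C-Eb-G.
The figured bass 64 indicates second inversion, placing the fifth (G) in the bass: G-C-Eb.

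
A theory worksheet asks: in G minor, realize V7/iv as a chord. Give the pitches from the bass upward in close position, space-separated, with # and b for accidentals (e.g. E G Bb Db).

G B D F

The slash means an applied dominant: we want the dominant of iv. In G minor, iv is C minor, and its dominant is built on G.
Building a dominant seventh chord on G gives G-B-D-F.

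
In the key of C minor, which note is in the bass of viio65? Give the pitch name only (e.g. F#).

viio in C minor has root B; the chord is B-D-F-Ab.
The figure 65 means first inversion — the third is in the bass.

D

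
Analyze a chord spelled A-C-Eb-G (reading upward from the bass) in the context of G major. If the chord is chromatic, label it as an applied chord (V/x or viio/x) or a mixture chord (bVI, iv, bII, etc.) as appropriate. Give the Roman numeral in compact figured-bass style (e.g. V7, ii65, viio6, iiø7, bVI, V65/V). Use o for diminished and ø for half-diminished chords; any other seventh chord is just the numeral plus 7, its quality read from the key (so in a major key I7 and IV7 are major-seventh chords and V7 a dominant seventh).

iiø7

Stacked in thirds the chord is A-C-Eb-G: a half-diminished seventh chord on A.
A is the second degree of G major. This is the half-diminished supertonic seventh, borrowed from the parallel minor.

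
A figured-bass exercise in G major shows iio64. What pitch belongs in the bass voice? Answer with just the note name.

Eb

iio in G major has root A; the chord is A-C-Eb.
The figure 64 means second inversion — the fifth is in the bass.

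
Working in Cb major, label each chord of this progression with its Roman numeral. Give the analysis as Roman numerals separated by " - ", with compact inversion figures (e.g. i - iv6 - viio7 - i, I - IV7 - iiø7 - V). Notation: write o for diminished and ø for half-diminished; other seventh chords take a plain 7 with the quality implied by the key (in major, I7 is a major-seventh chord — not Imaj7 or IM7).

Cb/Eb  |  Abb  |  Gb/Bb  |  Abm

Cb/Eb: root Cb is the tonic; major triad there is I6.
Abb: Abb with this quality isn't in the key; it's bVI, borrowed from the parallel minor.
Gb/Bb has root Gb, degree 5 in Cb major, so V6.
Abm has root Ab, degree 6 in Cb major, so vi.

I6 - bVI - V6 - vi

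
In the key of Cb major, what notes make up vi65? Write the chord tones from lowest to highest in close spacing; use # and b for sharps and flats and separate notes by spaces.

Cb Eb Gb Ab

In Cb major, the submediant is Ab, and the diatonic chord built there is a minor seventh chord.
Stacking thirds from Ab gives Ab-Cb-Eb-Gb.
With the 65 figure the chord is in first inversion; from the bass Cb upward in close position it reads Cb-Eb-Gb-Ab.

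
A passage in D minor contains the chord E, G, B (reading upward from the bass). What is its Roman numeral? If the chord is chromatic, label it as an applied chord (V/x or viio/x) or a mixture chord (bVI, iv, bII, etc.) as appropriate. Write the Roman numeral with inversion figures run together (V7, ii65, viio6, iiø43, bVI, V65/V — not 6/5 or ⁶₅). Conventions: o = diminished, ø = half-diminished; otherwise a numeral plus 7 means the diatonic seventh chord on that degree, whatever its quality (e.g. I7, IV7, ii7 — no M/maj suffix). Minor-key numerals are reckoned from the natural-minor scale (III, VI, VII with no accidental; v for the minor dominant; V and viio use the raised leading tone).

ii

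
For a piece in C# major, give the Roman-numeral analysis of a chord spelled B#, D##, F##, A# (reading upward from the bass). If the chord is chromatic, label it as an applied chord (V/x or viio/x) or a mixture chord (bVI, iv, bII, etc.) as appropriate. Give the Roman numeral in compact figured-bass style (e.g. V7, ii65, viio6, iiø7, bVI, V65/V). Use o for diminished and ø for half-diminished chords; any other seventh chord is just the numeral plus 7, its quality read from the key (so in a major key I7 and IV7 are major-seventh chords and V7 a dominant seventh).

V7/iii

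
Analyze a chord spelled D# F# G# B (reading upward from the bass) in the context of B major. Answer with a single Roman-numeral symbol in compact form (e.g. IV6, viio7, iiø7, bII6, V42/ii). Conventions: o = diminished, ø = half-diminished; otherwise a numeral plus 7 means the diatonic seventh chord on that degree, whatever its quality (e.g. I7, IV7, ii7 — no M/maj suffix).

The pitches G#-B-D#-F# form a minor seventh chord rooted on G#.
In B major, G# is the submediant; the diatonic minor seventh chord there is vi7.
With D# in the bass the chord is in second inversion, so the figured bass is 43.

vi43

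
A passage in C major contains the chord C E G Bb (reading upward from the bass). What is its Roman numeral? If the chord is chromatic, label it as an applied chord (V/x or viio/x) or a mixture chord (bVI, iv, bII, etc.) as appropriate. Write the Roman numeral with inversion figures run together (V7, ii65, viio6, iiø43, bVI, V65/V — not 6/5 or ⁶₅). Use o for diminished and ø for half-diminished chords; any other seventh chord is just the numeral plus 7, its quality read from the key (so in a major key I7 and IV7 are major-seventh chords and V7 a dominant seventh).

V7/IV

The pitches C-E-G-Bb form a dominant seventh chord rooted on C.
C is not a diatonic chord root with this quality in C major, but it lies a perfect fifth above F (IV), so the chord functions as an applied dominant of IV.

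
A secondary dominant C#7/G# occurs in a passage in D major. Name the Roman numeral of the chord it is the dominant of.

The chord is a dominant seventh chord on C#.
A dominant resolves down a perfect fifth: C# → F#. In D major, F# is scale degree 3, i.e. iii.

iii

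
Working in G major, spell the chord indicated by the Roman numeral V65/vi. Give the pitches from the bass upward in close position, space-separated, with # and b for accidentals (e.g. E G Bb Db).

D# F# A B

V65/vi is a secondary dominant — the dominant seventh of vi. vi in G major is E, so the applied chord's root is B, a perfect fifth above.
Building a dominant seventh chord on B gives B-D#-F#-A.
The figured bass 65 indicates first inversion, placing the third (D#) in the bass: D#-F#-A-B.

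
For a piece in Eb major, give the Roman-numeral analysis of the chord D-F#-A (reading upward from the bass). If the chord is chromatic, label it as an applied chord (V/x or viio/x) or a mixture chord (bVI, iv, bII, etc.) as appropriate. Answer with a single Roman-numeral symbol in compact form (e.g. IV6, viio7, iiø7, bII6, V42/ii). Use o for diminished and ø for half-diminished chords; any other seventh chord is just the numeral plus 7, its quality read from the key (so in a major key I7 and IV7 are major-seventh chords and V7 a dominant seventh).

The pitches D-F#-A form a major triad rooted on D.
D is not a diatonic chord root with this quality in Eb major, but it lies a perfect fifth above G (iii), so the chord functions as an applied dominant of iii.

V/iii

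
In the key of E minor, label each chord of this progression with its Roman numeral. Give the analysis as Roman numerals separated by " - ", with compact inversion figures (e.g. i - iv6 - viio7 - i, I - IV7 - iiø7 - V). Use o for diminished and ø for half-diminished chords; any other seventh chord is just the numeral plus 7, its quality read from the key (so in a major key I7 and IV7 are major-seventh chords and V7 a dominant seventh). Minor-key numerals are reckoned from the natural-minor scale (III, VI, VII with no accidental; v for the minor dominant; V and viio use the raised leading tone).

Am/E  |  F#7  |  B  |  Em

iv64 - V7/V - V - i

Am/E: root A is the subdominant; minor triad there is iv64.
F#7 is the secondary dominant of V (dominant seventh chord on F#): V7/V.
B: major triad on B = scale degree 5 → V.
Em has root E, degree 1 in E minor, so i.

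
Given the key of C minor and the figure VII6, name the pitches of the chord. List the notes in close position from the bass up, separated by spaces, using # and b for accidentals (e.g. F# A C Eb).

In C minor, the subtonic is Bb, and the diatonic chord built there is a major triad.
That chord is spelled Bb-D-F.
The figured bass 6 indicates first inversion, placing the third (D) in the bass: D-F-Bb.

D F Bb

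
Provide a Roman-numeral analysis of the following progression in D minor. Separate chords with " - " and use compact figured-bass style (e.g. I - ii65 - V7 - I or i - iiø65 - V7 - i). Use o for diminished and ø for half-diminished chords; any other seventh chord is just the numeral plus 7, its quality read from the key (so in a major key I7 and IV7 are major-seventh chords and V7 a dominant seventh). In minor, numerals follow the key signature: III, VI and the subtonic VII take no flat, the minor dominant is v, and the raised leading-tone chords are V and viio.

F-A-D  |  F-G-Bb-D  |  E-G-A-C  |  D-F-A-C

i6 - iv42 - v43 - i7

F-A-D: minor triad on D = scale degree 1 → i6.
F-G-Bb-D: root G is the subdominant; minor seventh chord there is iv42.
E-G-A-C: root A is the dominant; minor seventh chord there is v43.
D-F-A-C: root D is the tonic; minor seventh chord there is i7.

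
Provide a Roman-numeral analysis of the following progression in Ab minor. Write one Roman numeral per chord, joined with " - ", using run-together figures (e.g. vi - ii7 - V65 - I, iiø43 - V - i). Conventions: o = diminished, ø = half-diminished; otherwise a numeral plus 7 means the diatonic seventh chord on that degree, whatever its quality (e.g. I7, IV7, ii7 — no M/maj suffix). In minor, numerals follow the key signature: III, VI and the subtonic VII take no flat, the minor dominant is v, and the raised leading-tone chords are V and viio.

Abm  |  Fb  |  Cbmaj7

i - VI - III7

Abm: minor triad on Ab = scale degree 1 → i.
Fb: major triad on Fb = scale degree 6 → VI.
Cbmaj7: root Cb is the mediant; major seventh chord there is III7.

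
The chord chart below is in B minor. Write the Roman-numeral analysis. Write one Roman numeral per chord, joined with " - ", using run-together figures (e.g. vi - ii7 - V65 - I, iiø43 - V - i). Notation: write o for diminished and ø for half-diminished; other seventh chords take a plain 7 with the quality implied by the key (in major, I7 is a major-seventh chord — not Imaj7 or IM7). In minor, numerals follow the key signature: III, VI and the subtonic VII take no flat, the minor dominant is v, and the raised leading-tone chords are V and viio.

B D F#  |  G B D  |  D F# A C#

i - VI - III7

B-D-F#: minor triad on B = scale degree 1 → i.
G-B-D has root G, degree 6 in B minor, so VI.
D-F#-A-C# has root D, degree 3 in B minor, so III7.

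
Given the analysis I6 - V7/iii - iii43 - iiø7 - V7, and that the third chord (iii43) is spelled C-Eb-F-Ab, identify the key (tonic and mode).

Db major

iii43 is given as C-Eb-F-Ab — a minor seventh chord with root F.
iii43 on F implies F is the mediant; that puts the tonic at Db, and the lowercase numeral fits major mode.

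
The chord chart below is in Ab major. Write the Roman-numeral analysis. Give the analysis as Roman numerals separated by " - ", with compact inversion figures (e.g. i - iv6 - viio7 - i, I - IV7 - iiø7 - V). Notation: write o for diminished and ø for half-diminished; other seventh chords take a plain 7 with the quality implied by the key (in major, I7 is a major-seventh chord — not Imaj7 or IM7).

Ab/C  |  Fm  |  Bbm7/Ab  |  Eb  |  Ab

I6 - vi - ii42 - V - I

Ab/C: root Ab is the tonic; major triad there is I6.
Fm: minor triad on F = scale degree 6 → vi.
Bbm7/Ab: root Bb is the supertonic; minor seventh chord there is ii42.
Eb has root Eb, degree 5 in Ab major, so V.
Ab has root Ab, degree 1 in Ab major, so I.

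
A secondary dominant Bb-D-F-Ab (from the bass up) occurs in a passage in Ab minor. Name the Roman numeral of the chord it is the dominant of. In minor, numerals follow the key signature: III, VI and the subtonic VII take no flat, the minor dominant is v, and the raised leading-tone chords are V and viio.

The chord is a dominant seventh chord on Bb.
A dominant resolves down a perfect fifth: Bb → Eb. In Ab minor, Eb is scale degree 5, i.e. V.

V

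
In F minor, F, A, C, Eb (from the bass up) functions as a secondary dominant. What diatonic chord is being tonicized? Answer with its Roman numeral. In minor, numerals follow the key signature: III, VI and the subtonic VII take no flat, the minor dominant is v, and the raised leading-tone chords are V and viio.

The chord is a dominant seventh chord on F.
A dominant resolves down a perfect fifth: F → Bb. In F minor, Bb is scale degree 4, i.e. iv.

iv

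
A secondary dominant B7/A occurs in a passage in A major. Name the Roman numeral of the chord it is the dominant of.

The chord is a dominant seventh chord on B.
A dominant resolves down a perfect fifth: B → E. In A major, E is scale degree 5, i.e. V.

V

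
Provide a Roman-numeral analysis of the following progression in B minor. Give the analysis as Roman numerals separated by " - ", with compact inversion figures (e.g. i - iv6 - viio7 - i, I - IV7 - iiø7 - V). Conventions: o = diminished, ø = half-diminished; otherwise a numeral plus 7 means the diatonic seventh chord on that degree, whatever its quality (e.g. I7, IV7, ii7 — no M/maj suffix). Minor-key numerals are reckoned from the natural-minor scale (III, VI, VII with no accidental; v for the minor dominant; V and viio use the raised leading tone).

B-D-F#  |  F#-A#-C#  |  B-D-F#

B-D-F# has root B, degree 1 in B minor, so i.
F#-A#-C#: root F# is the dominant; major triad there is V.
B-D-F#: minor triad on B = scale degree 1 → i.

i - V - i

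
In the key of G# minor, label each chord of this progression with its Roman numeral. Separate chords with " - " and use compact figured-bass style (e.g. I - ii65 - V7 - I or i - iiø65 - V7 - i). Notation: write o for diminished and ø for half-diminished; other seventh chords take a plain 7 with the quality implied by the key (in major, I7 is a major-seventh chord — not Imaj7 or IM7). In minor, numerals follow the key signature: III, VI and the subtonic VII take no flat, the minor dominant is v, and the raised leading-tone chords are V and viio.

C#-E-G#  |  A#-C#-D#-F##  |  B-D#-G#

iv - V43 - i6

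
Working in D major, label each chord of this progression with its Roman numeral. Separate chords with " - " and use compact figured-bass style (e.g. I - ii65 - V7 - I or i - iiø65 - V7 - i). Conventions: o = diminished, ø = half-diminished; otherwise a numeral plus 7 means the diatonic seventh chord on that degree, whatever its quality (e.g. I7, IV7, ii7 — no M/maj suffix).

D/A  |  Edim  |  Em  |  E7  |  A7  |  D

I64 - iio - ii - V7/V - V7 - I

D/A has root D, degree 1 in D major, so I64.
Edim: diminished triad on E — chromatic; iio (borrowed from the parallel minor).
Em: minor triad on E = scale degree 2 → ii.
E7 is the secondary dominant of V (dominant seventh chord on E): V7/V.
A7: dominant seventh chord on A = scale degree 5 → V7.
D has root D, degree 1 in D major, so I.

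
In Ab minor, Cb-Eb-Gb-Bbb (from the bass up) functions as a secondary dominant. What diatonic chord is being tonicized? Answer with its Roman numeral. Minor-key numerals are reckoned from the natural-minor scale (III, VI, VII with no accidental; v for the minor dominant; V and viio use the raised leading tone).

The chord is a dominant seventh chord on Cb.
A dominant resolves down a perfect fifth: Cb → Fb. In Ab minor, Fb is scale degree 6, i.e. VI.

VI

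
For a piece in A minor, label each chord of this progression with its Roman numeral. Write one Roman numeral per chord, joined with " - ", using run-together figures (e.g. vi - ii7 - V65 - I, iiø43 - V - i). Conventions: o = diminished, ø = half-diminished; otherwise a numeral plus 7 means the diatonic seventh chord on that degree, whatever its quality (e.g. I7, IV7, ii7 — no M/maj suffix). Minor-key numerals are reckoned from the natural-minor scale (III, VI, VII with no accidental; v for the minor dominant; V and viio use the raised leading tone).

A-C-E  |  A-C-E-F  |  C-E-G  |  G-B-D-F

A-C-E has root A, degree 1 in A minor, so i.
A-C-E-F has root F, degree 6 in A minor, so VI65.
C-E-G: root C is the mediant; major triad there is III.
G-B-D-F: dominant seventh chord on G = scale degree 7 → VII7.

i - VI65 - III - VII7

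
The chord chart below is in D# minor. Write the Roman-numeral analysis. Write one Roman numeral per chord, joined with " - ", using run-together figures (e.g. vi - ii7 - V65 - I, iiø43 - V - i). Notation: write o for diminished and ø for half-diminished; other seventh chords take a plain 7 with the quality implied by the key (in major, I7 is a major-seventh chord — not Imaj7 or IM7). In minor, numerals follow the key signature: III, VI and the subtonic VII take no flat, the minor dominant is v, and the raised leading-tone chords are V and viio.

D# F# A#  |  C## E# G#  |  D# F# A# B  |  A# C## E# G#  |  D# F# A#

D#-F#-A#: minor triad on D# = scale degree 1 → i.
C##-E#-G#: diminished triad on C## = scale degree 7 → viio.
D#-F#-A#-B: root B is the submediant; major seventh chord there is VI65.
A#-C##-E#-G#: dominant seventh chord on A# = scale degree 5 → V7.
D#-F#-A#: root D# is the tonic; minor triad there is i.

i - viio - VI65 - V7 - i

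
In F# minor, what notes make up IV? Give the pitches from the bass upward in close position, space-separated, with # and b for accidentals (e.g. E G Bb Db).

B D# F#

Scale degree 4 in F# minor is B; here the chord built on it is altered to a major triad. IV is the major subdominant, borrowed from the parallel major.
So the chord is B-D#-F#, a major triad.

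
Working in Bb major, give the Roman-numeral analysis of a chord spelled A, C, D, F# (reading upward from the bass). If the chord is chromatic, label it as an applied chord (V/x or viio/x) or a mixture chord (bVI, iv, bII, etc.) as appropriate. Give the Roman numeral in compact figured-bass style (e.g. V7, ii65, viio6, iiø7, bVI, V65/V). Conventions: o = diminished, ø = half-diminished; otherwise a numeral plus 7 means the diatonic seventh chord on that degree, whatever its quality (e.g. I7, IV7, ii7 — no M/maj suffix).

The pitches D-F#-A-C form a dominant seventh chord rooted on D.
D is not a diatonic chord root with this quality in Bb major, but it lies a perfect fifth above G (vi), so the chord functions as an applied dominant of vi.
With A in the bass the chord is in second inversion, so the figured bass is 43.

V43/vi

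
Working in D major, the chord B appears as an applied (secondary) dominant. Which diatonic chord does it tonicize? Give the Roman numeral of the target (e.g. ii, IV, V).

ii

The chord is a major triad on B.
A dominant resolves down a perfect fifth: B → E. In D major, E is scale degree 2, i.e. ii.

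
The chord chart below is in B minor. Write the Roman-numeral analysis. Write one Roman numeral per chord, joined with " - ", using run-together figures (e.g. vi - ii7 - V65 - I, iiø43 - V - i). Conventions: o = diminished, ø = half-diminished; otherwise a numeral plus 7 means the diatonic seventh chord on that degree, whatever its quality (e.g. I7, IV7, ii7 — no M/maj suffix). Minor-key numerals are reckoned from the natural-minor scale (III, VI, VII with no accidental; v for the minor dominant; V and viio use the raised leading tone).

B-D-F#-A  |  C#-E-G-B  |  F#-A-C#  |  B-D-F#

B-D-F#-A: minor seventh chord on B = scale degree 1 → i7.
C#-E-G-B has root C#, degree 2 in B minor, so iiø7.
F#-A-C#: root F# is the dominant; minor triad there is v.
B-D-F#: root B is the tonic; minor triad there is i.

i7 - iiø7 - v - i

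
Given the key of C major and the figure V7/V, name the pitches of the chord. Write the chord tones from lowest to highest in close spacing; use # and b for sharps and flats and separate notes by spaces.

D F# A C

The slash means an applied dominant: we want the dominant of V. In C major, V is G major, and its dominant is built on D.
Building a dominant seventh chord on D gives D-F#-A-C.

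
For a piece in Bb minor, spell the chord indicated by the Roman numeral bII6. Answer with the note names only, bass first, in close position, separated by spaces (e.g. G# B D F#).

Eb Gb Cb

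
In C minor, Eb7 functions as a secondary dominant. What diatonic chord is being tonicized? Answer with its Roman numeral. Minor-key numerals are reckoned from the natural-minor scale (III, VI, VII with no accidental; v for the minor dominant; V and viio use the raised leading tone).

The chord is a dominant seventh chord on Eb.
A dominant resolves down a perfect fifth: Eb → Ab. In C minor, Ab is scale degree 6, i.e. VI.

VI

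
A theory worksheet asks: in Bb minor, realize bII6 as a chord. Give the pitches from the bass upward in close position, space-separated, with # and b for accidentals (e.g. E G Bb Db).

Eb Gb Cb

Scale degree 2 in Bb minor is C; lowering it a half step gives Cb. bII6 is the Neapolitan sixth — a major triad on the lowered second degree, here in its customary first inversion.
So the chord is Cb-Eb-Gb, a major triad.
The figured bass 6 indicates first inversion, placing the third (Eb) in the bass: Eb-Gb-Cb.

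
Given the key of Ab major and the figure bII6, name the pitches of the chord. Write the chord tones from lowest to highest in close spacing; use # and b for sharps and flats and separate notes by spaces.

Db Fb Bbb

Scale degree 2 in Ab major is Bb; lowering it a half step gives Bbb. bII6 is the Neapolitan sixth — a major triad on the lowered second degree, here in its customary first inversion.
So the chord is Bbb-Db-Fb, a major triad.
The figured bass 6 indicates first inversion, placing the third (Db) in the bass: Db-Fb-Bbb.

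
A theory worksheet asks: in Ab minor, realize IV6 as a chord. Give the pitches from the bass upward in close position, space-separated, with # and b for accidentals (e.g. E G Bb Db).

IV6 is the major subdominant, borrowed from the parallel major. In Ab minor that root is Db.
So the chord is Db-F-Ab, a major triad.
The figured bass 6 indicates first inversion, placing the third (F) in the bass: F-Ab-Db.

F Ab Db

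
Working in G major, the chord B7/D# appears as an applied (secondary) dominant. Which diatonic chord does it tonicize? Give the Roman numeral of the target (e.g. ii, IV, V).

vi

The chord is a dominant seventh chord on B.
A dominant resolves down a perfect fifth: B → E. In G major, E is scale degree 6, i.e. vi.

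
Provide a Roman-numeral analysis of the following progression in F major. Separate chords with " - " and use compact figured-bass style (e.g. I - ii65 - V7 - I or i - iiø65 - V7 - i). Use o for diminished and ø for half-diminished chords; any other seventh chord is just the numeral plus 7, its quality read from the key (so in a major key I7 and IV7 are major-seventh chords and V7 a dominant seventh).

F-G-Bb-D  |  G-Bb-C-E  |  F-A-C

ii42 - V43 - I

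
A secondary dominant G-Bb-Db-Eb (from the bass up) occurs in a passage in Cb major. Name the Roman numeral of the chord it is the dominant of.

The chord is a dominant seventh chord on Eb.
A dominant resolves down a perfect fifth: Eb → Ab. In Cb major, Ab is scale degree 6, i.e. vi.

vi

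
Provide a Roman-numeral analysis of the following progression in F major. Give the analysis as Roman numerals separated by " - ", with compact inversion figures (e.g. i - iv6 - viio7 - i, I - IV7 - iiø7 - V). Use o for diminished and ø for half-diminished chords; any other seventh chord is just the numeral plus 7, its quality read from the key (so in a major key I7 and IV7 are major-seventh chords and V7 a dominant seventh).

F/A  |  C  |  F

I6 - V - I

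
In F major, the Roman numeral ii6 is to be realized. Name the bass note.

Bb

ii in F major has root G; the chord is G-Bb-D.
The figure 6 means first inversion — the third is in the bass.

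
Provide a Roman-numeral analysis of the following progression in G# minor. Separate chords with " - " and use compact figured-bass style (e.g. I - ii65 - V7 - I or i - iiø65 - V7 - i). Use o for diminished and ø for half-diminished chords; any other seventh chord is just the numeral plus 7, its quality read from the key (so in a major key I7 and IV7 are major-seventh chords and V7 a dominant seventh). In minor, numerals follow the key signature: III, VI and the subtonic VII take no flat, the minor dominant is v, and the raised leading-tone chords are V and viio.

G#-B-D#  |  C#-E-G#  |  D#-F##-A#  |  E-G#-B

G#-B-D# has root G#, degree 1 in G# minor, so i.
C#-E-G#: minor triad on C# = scale degree 4 → iv.
D#-F##-A# has root D#, degree 5 in G# minor, so V.
E-G#-B: major triad on E = scale degree 6 → VI.

i - iv - V - VI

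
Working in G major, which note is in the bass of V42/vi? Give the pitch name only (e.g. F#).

The applied chord V42/vi is rooted on B: B-D#-F#-A.
The figure 42 means third inversion — the seventh is in the bass.

A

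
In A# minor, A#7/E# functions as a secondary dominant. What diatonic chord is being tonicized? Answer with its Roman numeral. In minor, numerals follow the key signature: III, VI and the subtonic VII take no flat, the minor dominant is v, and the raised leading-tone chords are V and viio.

The chord is a dominant seventh chord on A#.
A dominant resolves down a perfect fifth: A# → D#. In A# minor, D# is scale degree 4, i.e. iv.

iv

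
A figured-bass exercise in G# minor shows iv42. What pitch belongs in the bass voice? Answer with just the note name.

iv in G# minor has root C#; the chord is C#-E-G#-B.
The figure 42 means third inversion — the seventh is in the bass.

B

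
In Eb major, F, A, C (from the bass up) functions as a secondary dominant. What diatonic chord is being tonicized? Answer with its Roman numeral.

The chord is a major triad on F.
A dominant resolves down a perfect fifth: F → Bb. In Eb major, Bb is scale degree 5, i.e. V.

V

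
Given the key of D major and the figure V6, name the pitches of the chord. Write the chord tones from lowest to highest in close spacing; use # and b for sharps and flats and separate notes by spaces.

C# E A

In D major, the dominant is A, and the diatonic chord built there is a major triad.
That chord is spelled A-C#-E.
The figured bass 6 indicates first inversion, placing the third (C#) in the bass: C#-E-A.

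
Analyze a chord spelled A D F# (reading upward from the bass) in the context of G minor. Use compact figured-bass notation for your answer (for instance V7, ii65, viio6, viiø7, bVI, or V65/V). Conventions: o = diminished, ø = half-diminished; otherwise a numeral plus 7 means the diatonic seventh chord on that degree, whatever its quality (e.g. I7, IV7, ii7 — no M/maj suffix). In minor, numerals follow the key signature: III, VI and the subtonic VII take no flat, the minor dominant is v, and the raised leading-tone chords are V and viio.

V64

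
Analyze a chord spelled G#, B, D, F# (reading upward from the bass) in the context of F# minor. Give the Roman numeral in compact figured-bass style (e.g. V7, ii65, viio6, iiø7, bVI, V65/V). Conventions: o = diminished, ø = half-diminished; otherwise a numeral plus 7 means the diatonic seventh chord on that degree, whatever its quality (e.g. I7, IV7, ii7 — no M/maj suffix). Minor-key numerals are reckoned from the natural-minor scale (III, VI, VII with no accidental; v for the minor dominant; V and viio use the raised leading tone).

Stacked in thirds the chord is G#-B-D-F#: a half-diminished seventh chord on G#.
In F# minor, G# is the supertonic; the diatonic half-diminished seventh chord there is iiø7.

iiø7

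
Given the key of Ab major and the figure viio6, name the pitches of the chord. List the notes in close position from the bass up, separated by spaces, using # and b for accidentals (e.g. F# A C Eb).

In Ab major, the leading tone is G, and the diatonic chord built there is a diminished triad.
Stacking thirds from G gives G-Bb-Db.
The figured bass 6 indicates first inversion, placing the third (Bb) in the bass: Bb-Db-G.

Bb Db G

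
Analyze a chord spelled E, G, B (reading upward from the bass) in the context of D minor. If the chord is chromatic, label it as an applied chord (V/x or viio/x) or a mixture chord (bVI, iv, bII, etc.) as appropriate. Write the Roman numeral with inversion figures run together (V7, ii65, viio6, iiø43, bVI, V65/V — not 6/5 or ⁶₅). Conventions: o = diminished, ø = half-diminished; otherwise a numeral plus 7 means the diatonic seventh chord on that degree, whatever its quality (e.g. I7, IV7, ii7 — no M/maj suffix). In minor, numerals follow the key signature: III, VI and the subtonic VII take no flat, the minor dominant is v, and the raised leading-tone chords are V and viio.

ii

The pitches E-G-B form a minor triad rooted on E.
E is the second degree of D minor. This is the minor supertonic, borrowed from the parallel major (the Dorian ii).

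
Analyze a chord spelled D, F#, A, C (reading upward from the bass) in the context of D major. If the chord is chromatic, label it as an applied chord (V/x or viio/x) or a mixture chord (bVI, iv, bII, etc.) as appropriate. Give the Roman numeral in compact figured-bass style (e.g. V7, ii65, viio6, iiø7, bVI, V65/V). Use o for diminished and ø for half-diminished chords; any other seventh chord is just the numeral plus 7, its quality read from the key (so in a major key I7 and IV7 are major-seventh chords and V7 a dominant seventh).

V7/IV

The pitches D-F#-A-C form a dominant seventh chord rooted on D.
D is not a diatonic chord root with this quality in D major, but it lies a perfect fifth above G (IV), so the chord functions as an applied dominant of IV.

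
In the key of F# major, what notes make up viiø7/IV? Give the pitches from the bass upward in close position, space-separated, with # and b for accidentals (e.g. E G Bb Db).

A# C# E G#

viiø7/IV is a secondary leading-tone chord. The target IV is B in F# major; the applied chord is rooted a semitone below, on A#.
Building a half-diminished seventh chord on A# gives A#-C#-E-G#.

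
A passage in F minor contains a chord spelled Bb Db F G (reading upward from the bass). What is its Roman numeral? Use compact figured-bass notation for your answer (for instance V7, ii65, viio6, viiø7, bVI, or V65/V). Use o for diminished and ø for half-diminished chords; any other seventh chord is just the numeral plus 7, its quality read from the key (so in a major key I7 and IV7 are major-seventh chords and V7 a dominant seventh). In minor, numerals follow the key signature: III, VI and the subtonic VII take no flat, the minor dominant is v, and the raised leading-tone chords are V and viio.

iiø65

The pitches G-Bb-Db-F form a half-diminished seventh chord rooted on G.
In F minor, G is the supertonic; the diatonic half-diminished seventh chord there is iiø7.
With Bb in the bass the chord is in first inversion, so the figured bass is 65.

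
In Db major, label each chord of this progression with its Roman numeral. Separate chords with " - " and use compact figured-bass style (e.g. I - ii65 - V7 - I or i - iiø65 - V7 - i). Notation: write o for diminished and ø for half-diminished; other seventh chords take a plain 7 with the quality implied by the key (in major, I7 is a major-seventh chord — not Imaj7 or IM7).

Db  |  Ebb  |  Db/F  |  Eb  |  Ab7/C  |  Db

Db: root Db is the tonic; major triad there is I.
Ebb: major triad on Ebb — chromatic; Ebb is the lowered second degree, so this is the Neapolitan chord, bII.
Db/F has root Db, degree 1 in Db major, so I6.
Eb: a major triad on Eb, the applied dominant of V → V/V.
Ab7/C: root Ab is the dominant; dominant seventh chord there is V65.
Db: major triad on Db = scale degree 1 → I.

I - bII - I6 - V/V - V65 - I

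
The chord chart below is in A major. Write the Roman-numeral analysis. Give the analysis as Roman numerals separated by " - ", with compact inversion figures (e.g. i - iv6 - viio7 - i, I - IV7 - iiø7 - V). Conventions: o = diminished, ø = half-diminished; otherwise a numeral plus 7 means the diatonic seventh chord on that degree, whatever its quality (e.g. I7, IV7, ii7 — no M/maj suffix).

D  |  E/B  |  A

IV - V64 - I

D: root D is the subdominant; major triad there is IV.
E/B has root E, degree 5 in A major, so V64.
A: major triad on A = scale degree 1 → I.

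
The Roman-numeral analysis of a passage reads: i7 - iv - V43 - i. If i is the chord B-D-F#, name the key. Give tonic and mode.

B minor

The anchor chord is a minor triad on B, labeled i.
If B is scale degree 1 and the mode makes that degree carry a minor triad, the tonic is B and the mode is minor.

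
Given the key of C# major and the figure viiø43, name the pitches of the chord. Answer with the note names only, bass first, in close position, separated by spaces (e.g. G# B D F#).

F# A# B# D#

The numeral's case and figure indicate a half-diminished seventh chord. In C# major its root, the leading tone, is B#.
Stacking thirds from B# gives B#-D#-F#-A#.
The figured bass 43 indicates second inversion, placing the fifth (F#) in the bass: F#-A#-B#-D#.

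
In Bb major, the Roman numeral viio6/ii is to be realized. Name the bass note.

D

The applied chord viio6/ii is rooted on B: B-D-F.
The figure 6 means first inversion — the third is in the bass.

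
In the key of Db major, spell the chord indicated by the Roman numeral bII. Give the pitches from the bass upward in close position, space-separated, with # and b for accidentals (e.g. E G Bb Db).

Ebb Gb Bbb

Scale degree 2 in Db major is Eb; lowering it a half step gives Ebb. bII is the Neapolitan chord — a major triad on the lowered second degree.
So the chord is Ebb-Gb-Bbb.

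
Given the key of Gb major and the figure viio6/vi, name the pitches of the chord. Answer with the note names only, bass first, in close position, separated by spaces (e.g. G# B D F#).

The slash marks an applied leading-tone chord: viio of vi. In Gb major, vi is Eb, so the leading tone to it is D, a half step below.
Building a diminished triad on D gives D-F-Ab.
The figured bass 6 indicates first inversion, placing the third (F) in the bass: F-Ab-D.

F Ab D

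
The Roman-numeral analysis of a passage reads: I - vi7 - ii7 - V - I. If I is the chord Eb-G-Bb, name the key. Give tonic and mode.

Eb major

The anchor chord is a major triad on Eb, labeled I.
If Eb is scale degree 1 and the mode makes that degree carry a major triad, the tonic is Eb and the mode is major.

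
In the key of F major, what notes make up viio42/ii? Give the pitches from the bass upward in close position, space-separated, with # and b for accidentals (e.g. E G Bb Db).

Eb F# A C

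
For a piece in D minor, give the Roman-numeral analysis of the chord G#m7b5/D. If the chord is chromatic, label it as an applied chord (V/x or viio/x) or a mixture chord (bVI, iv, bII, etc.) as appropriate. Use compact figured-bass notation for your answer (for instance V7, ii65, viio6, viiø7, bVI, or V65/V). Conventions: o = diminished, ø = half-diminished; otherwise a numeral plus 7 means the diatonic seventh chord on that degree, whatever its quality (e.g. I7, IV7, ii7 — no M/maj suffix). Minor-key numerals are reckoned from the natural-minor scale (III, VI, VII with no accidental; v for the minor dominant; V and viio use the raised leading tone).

The pitches G#-B-D-F# form a half-diminished seventh chord rooted on G#.
G# sits a half step below A (V in D minor); a diminished chord there is the applied leading-tone chord of V.
With D in the bass the chord is in second inversion, so the figured bass is 43.

viiø43/V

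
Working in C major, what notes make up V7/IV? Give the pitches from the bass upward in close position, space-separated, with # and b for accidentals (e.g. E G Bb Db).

V7/IV is a secondary dominant — the dominant seventh of IV. IV in C major is F, so the applied chord's root is C, a perfect fifth above.
Building a dominant seventh chord on C gives C-E-G-Bb.

C E G Bb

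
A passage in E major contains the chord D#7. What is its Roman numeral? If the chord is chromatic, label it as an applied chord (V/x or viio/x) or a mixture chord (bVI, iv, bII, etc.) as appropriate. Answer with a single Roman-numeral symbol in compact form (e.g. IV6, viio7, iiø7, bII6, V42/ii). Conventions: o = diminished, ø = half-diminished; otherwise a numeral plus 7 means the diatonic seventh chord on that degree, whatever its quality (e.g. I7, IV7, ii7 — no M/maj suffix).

V7/iii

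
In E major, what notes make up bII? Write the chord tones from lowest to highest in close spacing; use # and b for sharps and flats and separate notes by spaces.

bII is the Neapolitan chord — a major triad on the lowered second degree. In E major that root is F.
So the chord is F-A-C.

F A C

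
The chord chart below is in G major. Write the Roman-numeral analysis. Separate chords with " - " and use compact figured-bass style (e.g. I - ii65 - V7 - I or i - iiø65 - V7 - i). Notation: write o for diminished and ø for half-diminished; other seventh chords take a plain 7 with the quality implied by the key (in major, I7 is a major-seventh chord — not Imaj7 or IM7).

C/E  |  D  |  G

IV6 - V - I

C/E: major triad on C = scale degree 4 → IV6.
D: major triad on D = scale degree 5 → V.
G: root G is the tonic; major triad there is I.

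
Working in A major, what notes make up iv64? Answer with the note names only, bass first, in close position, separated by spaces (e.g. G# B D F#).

A D F

iv64 is the minor subdominant, borrowed from the parallel minor. In A major that root is D.
So the chord is D-F-A.
With the 64 figure the chord is in second inversion; from the bass A upward in close position it reads A-D-F.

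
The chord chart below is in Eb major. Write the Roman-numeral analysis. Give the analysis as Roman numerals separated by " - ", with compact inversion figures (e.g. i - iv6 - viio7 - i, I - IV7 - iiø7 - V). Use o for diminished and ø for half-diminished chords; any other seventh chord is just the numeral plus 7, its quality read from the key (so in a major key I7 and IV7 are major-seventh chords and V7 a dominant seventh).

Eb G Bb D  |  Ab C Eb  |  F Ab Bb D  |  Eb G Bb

Eb-G-Bb-D has root Eb, degree 1 in Eb major, so I7.
Ab-C-Eb: root Ab is the subdominant; major triad there is IV.
F-Ab-Bb-D has root Bb, degree 5 in Eb major, so V43.
Eb-G-Bb: major triad on Eb = scale degree 1 → I.

I7 - IV - V43 - I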